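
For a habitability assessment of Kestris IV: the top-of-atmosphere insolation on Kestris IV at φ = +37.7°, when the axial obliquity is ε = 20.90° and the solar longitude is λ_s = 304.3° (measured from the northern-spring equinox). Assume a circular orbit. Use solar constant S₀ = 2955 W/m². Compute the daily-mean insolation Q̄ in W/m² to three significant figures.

Solar declination: sin δ = sin ε · sin λ_s = sin 20.90° × sin 304.3° = -0.29470, so δ = -17.140°.
cos H₀ = −tan(+37.7°) tan(-17.140°) = 0.2384, H₀ = 1.3301 rad.
Bracket: H₀ sin φ sin δ + cos φ cos δ sin H₀ = 1.3301×0.61153×-0.29470 + 0.79122×0.95559×0.97118 = -0.239708 + 0.734292 = 0.494584.
Q̄ = (S₀/π) × [bracket] = (2955/π) × 0.494584 = 465.2 W/m².

Q̄ ≈ 465 W/m²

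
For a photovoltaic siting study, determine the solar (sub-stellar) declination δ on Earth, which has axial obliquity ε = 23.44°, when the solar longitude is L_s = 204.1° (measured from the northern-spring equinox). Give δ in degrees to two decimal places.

sin δ = sin ε · sin L_s = sin 23.44° × sin 204.1° = -0.162429.
δ = arcsin(-0.162429) = -9.35°.

δ = -9.35°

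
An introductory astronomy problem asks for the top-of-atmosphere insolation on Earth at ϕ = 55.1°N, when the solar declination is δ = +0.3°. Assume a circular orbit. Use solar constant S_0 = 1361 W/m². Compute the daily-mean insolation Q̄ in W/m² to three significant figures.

Q̄ ≈ 251 W/m²

cos h₀ = −tan(+55.1°) tan(+0.300°) = -0.0075, h₀ = 1.5783 rad.
Bracket: h₀ sin ϕ sin δ + cos ϕ cos δ sin h₀ = 1.5783×0.82015×0.00524 + 0.57215×0.99999×0.99997 = 0.006783 + 0.572127 = 0.578910.
Q̄ = (S_0/π) × [bracket] = (1361/π) × 0.578910 = 250.8 W/m².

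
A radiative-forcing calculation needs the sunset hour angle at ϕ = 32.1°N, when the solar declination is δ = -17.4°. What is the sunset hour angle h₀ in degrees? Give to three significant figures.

h₀ = 78.7°

cos h₀ = −tan ϕ · tan δ = −tan(+32.1°) × tan(-17.400°) = 0.1966, so h₀ = 1.3729 rad = 78.66°.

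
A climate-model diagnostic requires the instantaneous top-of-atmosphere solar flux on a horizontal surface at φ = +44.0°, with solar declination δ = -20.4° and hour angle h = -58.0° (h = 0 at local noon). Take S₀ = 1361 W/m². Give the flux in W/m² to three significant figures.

cos θ_z = sin φ sin δ + cos φ cos δ cos h = -0.242138 + 0.357284 = 0.115146.
Flux = S₀ · cos θ_z = 1361 × 0.115146 = 156.7 W/m².

157 W/m²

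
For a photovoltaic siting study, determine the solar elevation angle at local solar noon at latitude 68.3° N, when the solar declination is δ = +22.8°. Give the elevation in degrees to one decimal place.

44.5°

At local noon the hour angle is zero, so the zenith angle equals |ϕ − δ| = |+68.3° − (+22.800°)| = 45.500°.
Elevation = 90° − 45.500° = 44.5°.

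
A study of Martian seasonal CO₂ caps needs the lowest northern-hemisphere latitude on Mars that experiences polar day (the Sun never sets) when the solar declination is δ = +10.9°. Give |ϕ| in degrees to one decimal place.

|ϕ| = 79.1°

Polar day requires cos h₀ = −tan ϕ tan δ ≤ −1, i.e. tan ϕ tan δ ≥ 1.
The boundary is |tan ϕ| · |tan δ| = 1, so |ϕ| = 90° − |δ| = 90° − 10.9° = 79.1° in the northern hemisphere.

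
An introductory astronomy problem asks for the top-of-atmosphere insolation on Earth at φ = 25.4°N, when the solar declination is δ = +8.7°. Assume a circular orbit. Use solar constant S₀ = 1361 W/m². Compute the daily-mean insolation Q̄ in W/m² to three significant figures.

Q̄ ≈ 432 W/m²

cos H₀ = −tan(+25.4°) tan(+8.700°) = -0.0727, H₀ = 1.6435 rad.
Bracket: H₀ sin φ sin δ + cos φ cos δ sin H₀ = 1.6435×0.42894×0.15126 + 0.90334×0.98849×0.99736 = 0.106633 + 0.890585 = 0.997218.
Q̄ = (S₀/π) × [bracket] = (1361/π) × 0.997218 = 432.0 W/m².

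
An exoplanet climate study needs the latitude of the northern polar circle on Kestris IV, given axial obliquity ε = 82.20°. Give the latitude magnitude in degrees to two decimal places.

The polar circle is the lowest latitude that experiences at least one full rotation of continuous daylight at the northern-summer solstice; it lies at |φ| = 90° − ε = 90° − 82.20° = 7.80°.

7.80°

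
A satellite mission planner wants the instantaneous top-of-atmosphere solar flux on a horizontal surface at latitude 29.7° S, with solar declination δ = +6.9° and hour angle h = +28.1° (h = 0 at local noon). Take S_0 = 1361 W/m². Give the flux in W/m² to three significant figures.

cos θ_z = sin ϕ sin δ + cos ϕ cos δ cos h = -0.059523 + 0.760694 = 0.701171.
Flux = S_0 · cos θ_z = 1361 × 0.701171 = 954.3 W/m².

954 W/m²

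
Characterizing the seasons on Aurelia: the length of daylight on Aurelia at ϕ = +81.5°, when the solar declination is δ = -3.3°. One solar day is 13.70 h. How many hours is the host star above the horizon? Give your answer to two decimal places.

5.12 h

cos h₀ = −tan ϕ · tan δ = −tan(+81.5°) × tan(-3.300°) = 0.3858, so h₀ = 1.1747 rad = 67.31°.
Daylight = 2h₀/(2π) × 13.70 h = (1.1747/π) × 13.70 = 5.12 h.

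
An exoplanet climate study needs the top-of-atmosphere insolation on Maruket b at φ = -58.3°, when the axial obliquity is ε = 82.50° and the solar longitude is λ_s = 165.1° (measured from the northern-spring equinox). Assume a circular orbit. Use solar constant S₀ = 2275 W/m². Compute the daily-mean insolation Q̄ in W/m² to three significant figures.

Solar declination: sin δ = sin ε · sin λ_s = sin 82.50° × sin 165.1° = 0.25493, so δ = +14.770°.
cos H₀ = −tan(-58.3°) tan(+14.770°) = 0.4269, H₀ = 1.1298 rad.
Bracket: H₀ sin φ sin δ + cos φ cos δ sin H₀ = 1.1298×-0.85081×0.25493 + 0.52547×0.96696×0.90431 = -0.245050 + 0.459488 = 0.214438.
Q̄ = (S₀/π) × [bracket] = (2275/π) × 0.214438 = 155.3 W/m².

Q̄ ≈ 155 W/m²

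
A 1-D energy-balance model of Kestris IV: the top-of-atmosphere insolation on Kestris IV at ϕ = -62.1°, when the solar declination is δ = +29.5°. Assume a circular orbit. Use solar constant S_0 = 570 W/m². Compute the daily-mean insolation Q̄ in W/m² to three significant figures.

cos h₀ = −tan(-62.1°) tan(+29.500°) = 1.0686 ≥ 1 ⇒ polar night, h₀ = 0 and Q̄ = 0.

Q̄ ≈ 0.00 W/m²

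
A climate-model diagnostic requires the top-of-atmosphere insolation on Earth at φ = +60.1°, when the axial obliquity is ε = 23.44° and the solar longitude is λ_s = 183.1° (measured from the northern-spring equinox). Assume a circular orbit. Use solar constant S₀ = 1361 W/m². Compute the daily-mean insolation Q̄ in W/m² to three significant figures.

Q̄ ≈ 203 W/m²

Solar declination: sin δ = sin ε · sin λ_s = sin 23.44° × sin 183.1° = -0.02151, so δ = -1.233°.
cos H₀ = −tan(+60.1°) tan(-1.233°) = 0.0374, H₀ = 1.5334 rad.
Bracket: H₀ sin φ sin δ + cos φ cos δ sin H₀ = 1.5334×0.86690×-0.02151 + 0.49849×0.99977×0.99930 = -0.028593 + 0.498026 = 0.469433.
Q̄ = (S₀/π) × [bracket] = (1361/π) × 0.469433 = 203.4 W/m².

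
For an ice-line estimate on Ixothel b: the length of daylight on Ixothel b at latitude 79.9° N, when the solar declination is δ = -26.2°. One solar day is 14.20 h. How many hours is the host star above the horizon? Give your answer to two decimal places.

cos H₀ = −tan φ · tan δ = 2.7624 ≥ 1, so the host star never rises (polar night) and H₀ = 0.
Daylight = 2H₀/(2π) × 14.20 h = (0.0000/π) × 14.20 = 0.00 h.

0.00 h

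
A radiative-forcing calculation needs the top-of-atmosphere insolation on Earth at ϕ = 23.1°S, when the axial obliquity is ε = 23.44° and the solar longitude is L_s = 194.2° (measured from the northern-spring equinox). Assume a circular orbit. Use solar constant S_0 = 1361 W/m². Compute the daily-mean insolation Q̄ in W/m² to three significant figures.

Solar declination: sin δ = sin ε · sin L_s = sin 23.44° × sin 194.2° = -0.09758, so δ = -5.600°.
cos h₀ = −tan(-23.1°) tan(-5.600°) = -0.0418, h₀ = 1.6126 rad.
Bracket: h₀ sin ϕ sin δ + cos ϕ cos δ sin h₀ = 1.6126×-0.39234×-0.09758 + 0.91982×0.99523×0.99913 = 0.061738 + 0.914636 = 0.976374.
Q̄ = (S_0/π) × [bracket] = (1361/π) × 0.976374 = 423.0 W/m².

Q̄ ≈ 423 W/m²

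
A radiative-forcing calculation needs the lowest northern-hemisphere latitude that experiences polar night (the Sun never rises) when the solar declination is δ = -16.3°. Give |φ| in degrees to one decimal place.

|φ| = 73.7°

Polar night requires cos H₀ = −tan φ tan δ ≥ 1, i.e. tan φ tan δ ≤ −1.
The boundary is |tan φ| · |tan δ| = 1, so |φ| = 90° − |δ| = 90° − 16.3° = 73.7° in the northern hemisphere.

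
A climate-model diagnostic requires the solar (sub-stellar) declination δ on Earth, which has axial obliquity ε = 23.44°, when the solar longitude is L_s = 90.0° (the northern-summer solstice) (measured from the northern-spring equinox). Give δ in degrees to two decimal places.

sin δ = sin ε · sin L_s = sin 23.44° × sin 90.0° = 0.397789.
δ = arcsin(0.397789) = +23.44°.

δ = +23.44°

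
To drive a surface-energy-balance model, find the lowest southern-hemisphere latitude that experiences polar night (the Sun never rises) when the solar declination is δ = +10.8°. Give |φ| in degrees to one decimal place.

|φ| = 79.2°

Polar night requires cos H₀ = −tan φ tan δ ≥ 1, i.e. tan φ tan δ ≤ −1.
The boundary is |tan φ| · |tan δ| = 1, so |φ| = 90° − |δ| = 90° − 10.8° = 79.2° in the southern hemisphere.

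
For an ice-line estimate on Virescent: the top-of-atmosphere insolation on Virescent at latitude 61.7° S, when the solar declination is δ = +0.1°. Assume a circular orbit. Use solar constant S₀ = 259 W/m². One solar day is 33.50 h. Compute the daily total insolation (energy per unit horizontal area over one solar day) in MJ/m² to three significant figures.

4.69 MJ/m²

cos H₀ = −tan(-61.7°) tan(+0.100°) = 0.0032, H₀ = 1.5676 rad.
Bracket: H₀ sin φ sin δ + cos φ cos δ sin H₀ = 1.5676×-0.88048×0.00175 + 0.47409×1.00000×0.99999 = -0.002415 + 0.474085 = 0.471670.
Q̄ = (S₀/π) × [bracket] = (259/π) × 0.471670 = 38.886 W/m².
Daily total = Q̄ × 33.50 h × 3600 s/h = 38.886 × 33.50 × 3600 / 10⁶ = 4.690 MJ/m².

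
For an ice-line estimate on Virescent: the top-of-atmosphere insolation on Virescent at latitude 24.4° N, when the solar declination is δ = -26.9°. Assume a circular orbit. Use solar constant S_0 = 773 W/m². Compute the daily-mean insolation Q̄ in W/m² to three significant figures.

Q̄ ≈ 133 W/m²

cos h₀ = −tan(+24.4°) tan(-26.900°) = 0.2301, h₀ = 1.3386 rad.
Bracket: h₀ sin ϕ sin δ + cos ϕ cos δ sin h₀ = 1.3386×0.41310×-0.45243 + 0.91068×0.89180×0.97316 = -0.250183 + 0.790346 = 0.540163.
Q̄ = (S_0/π) × [bracket] = (773/π) × 0.540163 = 132.9 W/m².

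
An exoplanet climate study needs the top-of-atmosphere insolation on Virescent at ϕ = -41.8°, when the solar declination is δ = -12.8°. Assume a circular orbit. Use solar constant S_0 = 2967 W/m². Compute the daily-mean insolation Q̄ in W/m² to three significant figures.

Q̄ ≈ 920 W/m²

cos h₀ = −tan(-41.8°) tan(-12.800°) = -0.2031, h₀ = 1.7754 rad.
Bracket: h₀ sin ϕ sin δ + cos ϕ cos δ sin h₀ = 1.7754×-0.66653×-0.22155 + 0.74548×0.97515×0.97915 = 0.262173 + 0.711798 = 0.973971.
Q̄ = (S_0/π) × [bracket] = (2967/π) × 0.973971 = 919.8 W/m².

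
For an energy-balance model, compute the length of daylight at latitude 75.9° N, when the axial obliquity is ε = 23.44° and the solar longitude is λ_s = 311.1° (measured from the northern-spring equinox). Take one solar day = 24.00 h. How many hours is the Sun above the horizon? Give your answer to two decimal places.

Solar declination: sin δ = sin ε · sin λ_s = sin 23.44° × sin 311.1° = -0.29976, so δ = -17.443°.
cos H₀ = −tan φ · tan δ = 1.2509 ≥ 1, so the Sun never rises (polar night) and H₀ = 0.
Daylight = 2H₀/(2π) × 24.00 h = (0.0000/π) × 24.00 = 0.00 h.

0.00 h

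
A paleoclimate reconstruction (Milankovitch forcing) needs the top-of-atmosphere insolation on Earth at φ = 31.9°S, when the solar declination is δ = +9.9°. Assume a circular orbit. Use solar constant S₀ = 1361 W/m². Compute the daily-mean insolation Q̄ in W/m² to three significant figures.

Q̄ ≈ 303 W/m²

cos H₀ = −tan(-31.9°) tan(+9.900°) = 0.1086, H₀ = 1.4619 rad.
Bracket: H₀ sin φ sin δ + cos φ cos δ sin H₀ = 1.4619×-0.52844×0.17193 + 0.84897×0.98511×0.99408 = -0.132820 + 0.831378 = 0.698558.
Q̄ = (S₀/π) × [bracket] = (1361/π) × 0.698558 = 302.6 W/m².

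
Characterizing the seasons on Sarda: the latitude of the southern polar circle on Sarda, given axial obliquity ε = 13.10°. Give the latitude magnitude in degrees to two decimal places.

The polar circle is the lowest latitude that experiences at least one full rotation of continuous darkness at the northern-summer solstice; it lies at |φ| = 90° − ε = 90° − 13.10° = 76.90°.

76.90°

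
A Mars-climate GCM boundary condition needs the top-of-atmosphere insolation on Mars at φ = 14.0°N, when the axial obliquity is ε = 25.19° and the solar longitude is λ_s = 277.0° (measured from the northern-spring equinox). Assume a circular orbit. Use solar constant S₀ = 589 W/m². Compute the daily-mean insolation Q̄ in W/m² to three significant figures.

Solar declination: sin δ = sin ε · sin λ_s = sin 25.19° × sin 277.0° = -0.42245, so δ = -24.989°.
cos H₀ = −tan(+14.0°) tan(-24.989°) = 0.1162, H₀ = 1.4543 rad.
Bracket: H₀ sin φ sin δ + cos φ cos δ sin H₀ = 1.4543×0.24192×-0.42245 + 0.97030×0.90639×0.99323 = -0.148628 + 0.873516 = 0.724888.
Q̄ = (S₀/π) × [bracket] = (589/π) × 0.724888 = 135.9 W/m².

Q̄ ≈ 136 W/m²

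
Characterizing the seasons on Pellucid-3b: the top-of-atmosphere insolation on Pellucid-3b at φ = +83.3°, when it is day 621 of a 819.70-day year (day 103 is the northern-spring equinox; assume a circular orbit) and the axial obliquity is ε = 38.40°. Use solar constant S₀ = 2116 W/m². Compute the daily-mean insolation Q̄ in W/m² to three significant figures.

Q̄ ≈ 0.00 W/m²

Solar longitude: λ_s = 360° × (621 − 103)/819.70 = 227.498°.
sin δ = sin 38.40° × sin 227.498° = -0.45794, so δ = -27.254°.
cos H₀ = −tan(+83.3°) tan(-27.254°) = 4.3851 ≥ 1 ⇒ polar night, H₀ = 0 and Q̄ = 0.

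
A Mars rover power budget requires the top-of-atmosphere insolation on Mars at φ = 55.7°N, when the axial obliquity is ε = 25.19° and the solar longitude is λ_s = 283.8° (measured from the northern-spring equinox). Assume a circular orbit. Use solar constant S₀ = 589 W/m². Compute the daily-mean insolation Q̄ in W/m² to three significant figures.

Solar declination: sin δ = sin ε · sin λ_s = sin 25.19° × sin 283.8° = -0.41334, so δ = -24.415°.
cos H₀ = −tan(+55.7°) tan(-24.415°) = 0.6654, H₀ = 0.8427 rad.
Bracket: H₀ sin φ sin δ + cos φ cos δ sin H₀ = 0.8427×0.82610×-0.41334 + 0.56353×0.91058×0.74646 = -0.287748 + 0.383038 = 0.095290.
Q̄ = (S₀/π) × [bracket] = (589/π) × 0.095290 = 17.87 W/m².

Q̄ ≈ 17.9 W/m²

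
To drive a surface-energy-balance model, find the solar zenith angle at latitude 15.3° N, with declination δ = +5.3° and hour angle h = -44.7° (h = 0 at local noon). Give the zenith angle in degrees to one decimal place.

θ_z = 45.0°

cos θ_z = sin φ sin δ + cos φ cos δ cos h = 0.024374 + 0.682676 = 0.707050.
θ_z = arccos(0.707050) = 45.0°.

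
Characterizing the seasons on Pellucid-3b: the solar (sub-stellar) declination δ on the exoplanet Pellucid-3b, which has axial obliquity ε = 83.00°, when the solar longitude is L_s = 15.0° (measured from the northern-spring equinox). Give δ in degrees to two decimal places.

sin δ = sin ε · sin L_s = sin 83.00° × sin 15.0° = 0.256890.
δ = arcsin(0.256890) = +14.89°.

δ = +14.89°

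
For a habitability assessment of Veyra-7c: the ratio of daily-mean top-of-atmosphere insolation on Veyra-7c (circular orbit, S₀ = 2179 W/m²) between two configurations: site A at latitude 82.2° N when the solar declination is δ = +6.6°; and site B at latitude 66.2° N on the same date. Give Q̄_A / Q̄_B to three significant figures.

Q̄_A / Q̄_B ≈ 0.630

— Configuration A (φ=+82.2°):
cos H₀ = −tan(+82.2°) tan(+6.600°) = -0.8447, H₀ = 2.5767 rad.
Bracket: H₀ sin φ sin δ + cos φ cos δ sin H₀ = 2.5767×0.99075×0.11494 + 0.13572×0.99337×0.53530 = 0.293426 + 0.072169 = 0.365595.
Q̄ = (S₀/π) × [bracket] = (2179/π) × 0.365595 = 253.58 W/m².
— Configuration B (φ=+66.2°):
cos H₀ = −tan(+66.2°) tan(+6.600°) = -0.2623, H₀ = 1.8362 rad.
Bracket: H₀ sin φ sin δ + cos φ cos δ sin H₀ = 1.8362×0.91496×0.11494 + 0.40355×0.99337×0.96498 = 0.193105 + 0.386836 = 0.579941.
Q̄ = (S₀/π) × [bracket] = (2179/π) × 0.579941 = 402.25 W/m².
Ratio Q̄_A / Q̄_B = 253.58 / 402.25 = 0.6304.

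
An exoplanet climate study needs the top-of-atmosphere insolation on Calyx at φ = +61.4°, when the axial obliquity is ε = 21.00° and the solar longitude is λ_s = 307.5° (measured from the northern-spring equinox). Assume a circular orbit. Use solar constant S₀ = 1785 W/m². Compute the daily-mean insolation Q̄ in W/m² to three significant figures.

Q̄ ≈ 77.6 W/m²

Solar declination: sin δ = sin ε · sin λ_s = sin 21.00° × sin 307.5° = -0.28431, so δ = -16.518°.
cos H₀ = −tan(+61.4°) tan(-16.518°) = 0.5439, H₀ = 0.9957 rad.
Bracket: H₀ sin φ sin δ + cos φ cos δ sin H₀ = 0.9957×0.87798×-0.28431 + 0.47869×0.95873×0.83914 = -0.248545 + 0.385110 = 0.136565.
Q̄ = (S₀/π) × [bracket] = (1785/π) × 0.136565 = 77.59 W/m².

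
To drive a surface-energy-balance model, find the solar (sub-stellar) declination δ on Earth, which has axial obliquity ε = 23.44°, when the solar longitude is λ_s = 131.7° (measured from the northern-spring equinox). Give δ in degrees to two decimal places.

δ = +17.28°

sin δ = sin ε · sin λ_s = sin 23.44° × sin 131.7° = 0.297004.
δ = arcsin(0.297004) = +17.28°.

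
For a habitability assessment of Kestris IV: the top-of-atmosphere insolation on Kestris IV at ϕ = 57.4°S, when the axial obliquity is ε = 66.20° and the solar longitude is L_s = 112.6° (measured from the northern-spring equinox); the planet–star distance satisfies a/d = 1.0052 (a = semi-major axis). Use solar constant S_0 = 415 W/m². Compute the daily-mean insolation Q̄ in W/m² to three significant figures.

Q̄ ≈ 0.00 W/m²

Solar declination: sin δ = sin ε · sin L_s = sin 66.20° × sin 112.6° = 0.84470, so δ = +57.640°.
cos h₀ = −tan(-57.4°) tan(+57.640°) = 2.4677 ≥ 1 ⇒ polar night, h₀ = 0 and Q̄ = 0.
Inverse-square distance factor (a/d)² = 1.0052² = 1.010427.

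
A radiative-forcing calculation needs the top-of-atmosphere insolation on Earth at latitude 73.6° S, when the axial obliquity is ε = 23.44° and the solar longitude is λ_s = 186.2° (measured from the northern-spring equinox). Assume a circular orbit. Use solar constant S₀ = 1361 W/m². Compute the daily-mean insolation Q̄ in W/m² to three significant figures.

Q̄ ≈ 152 W/m²

Solar declination: sin δ = sin ε · sin λ_s = sin 23.44° × sin 186.2° = -0.04296, so δ = -2.462°.
cos H₀ = −tan(-73.6°) tan(-2.462°) = -0.1461, H₀ = 1.7174 rad.
Bracket: H₀ sin φ sin δ + cos φ cos δ sin H₀ = 1.7174×-0.95931×-0.04296 + 0.28234×0.99908×0.98927 = 0.070777 + 0.279054 = 0.349831.
Q̄ = (S₀/π) × [bracket] = (1361/π) × 0.349831 = 151.6 W/m².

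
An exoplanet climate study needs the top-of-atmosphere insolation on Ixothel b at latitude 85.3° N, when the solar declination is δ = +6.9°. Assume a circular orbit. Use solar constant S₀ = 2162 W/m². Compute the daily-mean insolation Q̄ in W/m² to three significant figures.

cos H₀ = −tan(+85.3°) tan(+6.900°) = -1.4719 ≤ −1 ⇒ polar day, H₀ = π.
Bracket: H₀ sin φ sin δ + cos φ cos δ sin H₀ = 3.1416×0.99664×0.12014 + 0.08194×0.99276×0.00000 = 0.376164 + 0.000000 = 0.376164.
Q̄ = (S₀/π) × [bracket] = (2162/π) × 0.376164 = 258.9 W/m².

Q̄ ≈ 259 W/m²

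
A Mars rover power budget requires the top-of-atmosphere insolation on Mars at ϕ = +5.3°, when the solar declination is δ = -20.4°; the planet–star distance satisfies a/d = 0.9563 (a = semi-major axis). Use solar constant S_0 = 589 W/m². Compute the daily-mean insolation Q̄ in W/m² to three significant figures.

Q̄ ≈ 151 W/m²

cos h₀ = −tan(+5.3°) tan(-20.400°) = 0.0345, h₀ = 1.5363 rad.
Bracket: h₀ sin ϕ sin δ + cos ϕ cos δ sin h₀ = 1.5363×0.09237×-0.34857 + 0.99572×0.93728×0.99940 = -0.049465 + 0.932708 = 0.883243.
Inverse-square distance factor (a/d)² = 0.9563² = 0.914510.
Q̄ = (S_0/π) × 0.914510 × [bracket] = (589/π) × 0.914510 × 0.883243 = 151.4 W/m².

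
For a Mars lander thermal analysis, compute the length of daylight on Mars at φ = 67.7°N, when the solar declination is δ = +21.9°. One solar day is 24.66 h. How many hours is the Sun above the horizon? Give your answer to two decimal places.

23.09 h

cos H₀ = −tan φ · tan δ = −tan(+67.7°) × tan(+21.900°) = -0.9802, so H₀ = 2.9421 rad = 168.57°.
Daylight = 2H₀/(2π) × 24.66 h = (2.9421/π) × 24.66 = 23.09 h.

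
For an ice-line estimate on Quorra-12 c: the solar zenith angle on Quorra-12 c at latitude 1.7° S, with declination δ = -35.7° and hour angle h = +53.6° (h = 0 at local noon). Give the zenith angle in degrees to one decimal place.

cos θ_z = sin φ sin δ + cos φ cos δ cos h = 0.017311 + 0.481694 = 0.499005.
θ_z = arccos(0.499005) = 60.1°.

θ_z = 60.1°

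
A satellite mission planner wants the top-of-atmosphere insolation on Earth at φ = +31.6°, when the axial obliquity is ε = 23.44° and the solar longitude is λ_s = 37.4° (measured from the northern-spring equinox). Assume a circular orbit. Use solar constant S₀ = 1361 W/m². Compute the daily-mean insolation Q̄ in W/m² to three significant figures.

Solar declination: sin δ = sin ε · sin λ_s = sin 23.44° × sin 37.4° = 0.24161, so δ = +13.981°.
cos H₀ = −tan(+31.6°) tan(+13.981°) = -0.1532, H₀ = 1.7246 rad.
Bracket: H₀ sin φ sin δ + cos φ cos δ sin H₀ = 1.7246×0.52399×0.24161 + 0.85173×0.97037×0.98820 = 0.218336 + 0.816741 = 1.035077.
Q̄ = (S₀/π) × [bracket] = (1361/π) × 1.035077 = 448.4 W/m².

Q̄ ≈ 448 W/m²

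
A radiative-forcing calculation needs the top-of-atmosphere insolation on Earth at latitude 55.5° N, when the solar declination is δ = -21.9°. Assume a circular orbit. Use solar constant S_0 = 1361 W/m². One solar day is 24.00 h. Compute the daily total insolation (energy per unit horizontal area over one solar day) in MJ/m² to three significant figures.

cos h₀ = −tan(+55.5°) tan(-21.900°) = 0.5849, h₀ = 0.9460 rad.
Bracket: h₀ sin ϕ sin δ + cos ϕ cos δ sin h₀ = 0.9460×0.82413×-0.37299 + 0.56641×0.92784×0.81110 = -0.290793 + 0.426264 = 0.135471.
Q̄ = (S_0/π) × [bracket] = (1361/π) × 0.135471 = 58.689 W/m².
Daily total = Q̄ × 24.00 h × 3600 s/h = 58.689 × 24.00 × 3600 / 10⁶ = 5.071 MJ/m².

5.07 MJ/m²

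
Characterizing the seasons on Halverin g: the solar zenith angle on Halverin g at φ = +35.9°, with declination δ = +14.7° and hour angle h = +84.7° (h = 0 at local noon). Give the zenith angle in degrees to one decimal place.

θ_z = 77.2°

cos θ_z = sin φ sin δ + cos φ cos δ cos h = 0.148797 + 0.072375 = 0.221172.
θ_z = arccos(0.221172) = 77.2°.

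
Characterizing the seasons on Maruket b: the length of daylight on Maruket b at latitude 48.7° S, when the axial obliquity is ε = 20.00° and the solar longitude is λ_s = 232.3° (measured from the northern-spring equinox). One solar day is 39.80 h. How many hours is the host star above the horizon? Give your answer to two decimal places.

24.03 h

Solar declination: sin δ = sin ε · sin λ_s = sin 20.00° × sin 232.3° = -0.27061, so δ = -15.701°.
cos H₀ = −tan φ · tan δ = −tan(-48.7°) × tan(-15.701°) = -0.3200, so H₀ = 1.8965 rad = 108.66°.
Daylight = 2H₀/(2π) × 39.80 h = (1.8965/π) × 39.80 = 24.03 h.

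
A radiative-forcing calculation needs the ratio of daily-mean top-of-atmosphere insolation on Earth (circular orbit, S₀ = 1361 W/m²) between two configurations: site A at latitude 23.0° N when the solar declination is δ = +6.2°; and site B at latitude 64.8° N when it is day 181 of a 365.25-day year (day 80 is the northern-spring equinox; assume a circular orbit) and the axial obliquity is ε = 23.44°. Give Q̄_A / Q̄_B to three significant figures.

Q̄_A / Q̄_B ≈ 0.873

— Configuration A (φ=+23.0°):
cos H₀ = −tan(+23.0°) tan(+6.200°) = -0.0461, H₀ = 1.6169 rad.
Bracket: H₀ sin φ sin δ + cos φ cos δ sin H₀ = 1.6169×0.39073×0.10800 + 0.92050×0.99415×0.99894 = 0.068231 + 0.914145 = 0.982376.
Q̄ = (S₀/π) × [bracket] = (1361/π) × 0.982376 = 425.58 W/m².
— Configuration B (φ=+64.8°):
Solar longitude: λ_s = 360° × (181 − 80)/365.25 = 99.548°.
sin δ = sin 23.44° × sin 99.548° = 0.39228, so δ = +23.096°.
cos H₀ = −tan(+64.8°) tan(+23.096°) = -0.9063, H₀ = 2.7052 rad.
Bracket: H₀ sin φ sin δ + cos φ cos δ sin H₀ = 2.7052×0.90483×0.39228 + 0.42578×0.91985×0.42269 = 0.960202 + 0.165548 = 1.125750.
Q̄ = (S₀/π) × [bracket] = (1361/π) × 1.125750 = 487.70 W/m².
Ratio Q̄_A / Q̄_B = 425.58 / 487.70 = 0.8726.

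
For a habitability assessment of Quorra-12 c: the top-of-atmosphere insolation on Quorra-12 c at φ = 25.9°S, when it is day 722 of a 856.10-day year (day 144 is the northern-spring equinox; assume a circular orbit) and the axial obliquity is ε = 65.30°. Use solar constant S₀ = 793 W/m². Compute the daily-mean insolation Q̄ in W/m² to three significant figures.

Q̄ ≈ 305 W/m²

Solar longitude: λ_s = 360° × (722 − 144)/856.10 = 243.056°.
sin δ = sin 65.30° × sin 243.056° = -0.80989, so δ = -54.085°.
cos H₀ = −tan(-25.9°) tan(-54.085°) = -0.6704, H₀ = 2.3056 rad.
Bracket: H₀ sin φ sin δ + cos φ cos δ sin H₀ = 2.3056×-0.43680×-0.80989 + 0.89956×0.58659×0.74198 = 0.815629 + 0.391523 = 1.207152.
Q̄ = (S₀/π) × [bracket] = (793/π) × 1.207152 = 304.7 W/m².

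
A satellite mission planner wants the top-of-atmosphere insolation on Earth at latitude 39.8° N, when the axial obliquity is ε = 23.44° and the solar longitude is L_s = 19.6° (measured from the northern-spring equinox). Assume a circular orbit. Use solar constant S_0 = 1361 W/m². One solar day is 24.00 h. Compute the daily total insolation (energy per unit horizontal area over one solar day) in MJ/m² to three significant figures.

Solar declination: sin δ = sin ε · sin L_s = sin 23.44° × sin 19.6° = 0.13344, so δ = +7.668°.
cos h₀ = −tan(+39.8°) tan(+7.668°) = -0.1122, h₀ = 1.6832 rad.
Bracket: h₀ sin ϕ sin δ + cos ϕ cos δ sin h₀ = 1.6832×0.64011×0.13344 + 0.76828×0.99106×0.99369 = 0.143773 + 0.756607 = 0.900380.
Q̄ = (S_0/π) × [bracket] = (1361/π) × 0.900380 = 390.06 W/m².
Daily total = Q̄ × 24.00 h × 3600 s/h = 390.06 × 24.00 × 3600 / 10⁶ = 33.70 MJ/m².

33.7 MJ/m²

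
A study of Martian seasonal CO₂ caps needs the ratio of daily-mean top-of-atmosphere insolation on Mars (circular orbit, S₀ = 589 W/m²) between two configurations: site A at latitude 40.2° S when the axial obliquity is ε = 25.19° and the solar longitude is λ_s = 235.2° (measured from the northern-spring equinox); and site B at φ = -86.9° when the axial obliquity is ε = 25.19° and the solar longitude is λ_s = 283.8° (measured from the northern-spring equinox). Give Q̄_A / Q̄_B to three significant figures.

Q̄_A / Q̄_B ≈ 0.853

— Configuration A (φ=-40.2°):
Solar declination: sin δ = sin ε · sin λ_s = sin 25.19° × sin 235.2° = -0.34950, so δ = -20.457°.
cos H₀ = −tan(-40.2°) tan(-20.457°) = -0.3152, H₀ = 1.8915 rad.
Bracket: H₀ sin φ sin δ + cos φ cos δ sin H₀ = 1.8915×-0.64546×-0.34950 + 0.76380×0.93694×0.94902 = 0.426700 + 0.679152 = 1.105852.
Q̄ = (S₀/π) × [bracket] = (589/π) × 1.105852 = 207.33 W/m².
— Configuration B (φ=-86.9°):
Solar declination: sin δ = sin ε · sin λ_s = sin 25.19° × sin 283.8° = -0.41334, so δ = -24.415°.
cos H₀ = −tan(-86.9°) tan(-24.415°) = -8.3815 ≤ −1 ⇒ polar day, H₀ = π.
Bracket: H₀ sin φ sin δ + cos φ cos δ sin H₀ = 3.1416×-0.99854×-0.41334 + 0.05408×0.91058×0.00000 = 1.296653 + 0.000000 = 1.296653.
Q̄ = (S₀/π) × [bracket] = (589/π) × 1.296653 = 243.10 W/m².
Ratio Q̄_A / Q̄_B = 207.33 / 243.10 = 0.8529.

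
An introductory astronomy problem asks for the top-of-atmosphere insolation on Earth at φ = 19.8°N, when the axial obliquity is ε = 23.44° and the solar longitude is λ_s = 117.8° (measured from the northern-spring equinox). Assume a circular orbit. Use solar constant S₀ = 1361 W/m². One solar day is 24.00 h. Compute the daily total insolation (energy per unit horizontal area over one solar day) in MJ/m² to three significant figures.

Solar declination: sin δ = sin ε · sin λ_s = sin 23.44° × sin 117.8° = 0.35188, so δ = +20.602°.
cos H₀ = −tan(+19.8°) tan(+20.602°) = -0.1353, H₀ = 1.7066 rad.
Bracket: H₀ sin φ sin δ + cos φ cos δ sin H₀ = 1.7066×0.33874×0.35188 + 0.94088×0.93605×0.99080 = 0.203420 + 0.872608 = 1.076028.
Q̄ = (S₀/π) × [bracket] = (1361/π) × 1.076028 = 466.16 W/m².
Daily total = Q̄ × 24.00 h × 3600 s/h = 466.16 × 24.00 × 3600 / 10⁶ = 40.28 MJ/m².

40.3 MJ/m²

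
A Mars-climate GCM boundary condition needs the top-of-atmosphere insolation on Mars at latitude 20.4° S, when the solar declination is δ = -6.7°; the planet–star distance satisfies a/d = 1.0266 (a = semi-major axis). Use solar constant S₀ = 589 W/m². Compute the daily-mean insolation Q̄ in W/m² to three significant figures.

cos H₀ = −tan(-20.4°) tan(-6.700°) = -0.0437, H₀ = 1.6145 rad.
Bracket: H₀ sin φ sin δ + cos φ cos δ sin H₀ = 1.6145×-0.34857×-0.11667 + 0.93728×0.99317×0.99905 = 0.065658 + 0.929994 = 0.995652.
Inverse-square distance factor (a/d)² = 1.0266² = 1.053908.
Q̄ = (S₀/π) × 1.053908 × [bracket] = (589/π) × 1.053908 × 0.995652 = 196.7 W/m².

Q̄ ≈ 197 W/m²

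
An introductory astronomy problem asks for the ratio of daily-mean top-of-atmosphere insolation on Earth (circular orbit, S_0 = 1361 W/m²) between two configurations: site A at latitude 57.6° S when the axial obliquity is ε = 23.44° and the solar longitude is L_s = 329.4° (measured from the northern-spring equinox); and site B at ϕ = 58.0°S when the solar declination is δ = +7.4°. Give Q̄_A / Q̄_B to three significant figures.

— Configuration A (ϕ=-57.6°):
Solar declination: sin δ = sin ε · sin L_s = sin 23.44° × sin 329.4° = -0.20249, so δ = -11.683°.
cos h₀ = −tan(-57.6°) tan(-11.683°) = -0.3258, h₀ = 1.9027 rad.
Bracket: h₀ sin ϕ sin δ + cos ϕ cos δ sin h₀ = 1.9027×-0.84433×-0.20249 + 0.53583×0.97928×0.94543 = 0.325302 + 0.496093 = 0.821395.
Q̄ = (S_0/π) × [bracket] = (1361/π) × 0.821395 = 355.84 W/m².
— Configuration B (ϕ=-58.0°):
cos h₀ = −tan(-58.0°) tan(+7.400°) = 0.2078, h₀ = 1.3614 rad.
Bracket: h₀ sin ϕ sin δ + cos ϕ cos δ sin h₀ = 1.3614×-0.84805×0.12880 + 0.52992×0.99167×0.97816 = -0.148704 + 0.514029 = 0.365325.
Q̄ = (S_0/π) × [bracket] = (1361/π) × 0.365325 = 158.27 W/m².
Ratio Q̄_A / Q̄_B = 355.84 / 158.27 = 2.248.

Q̄_A / Q̄_B ≈ 2.25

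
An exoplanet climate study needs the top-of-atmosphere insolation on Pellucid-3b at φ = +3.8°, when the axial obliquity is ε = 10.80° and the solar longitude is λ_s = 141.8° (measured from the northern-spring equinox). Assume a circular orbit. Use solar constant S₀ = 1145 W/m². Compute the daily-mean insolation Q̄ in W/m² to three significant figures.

Solar declination: sin δ = sin ε · sin λ_s = sin 10.80° × sin 141.8° = 0.11588, so δ = +6.654°.
cos H₀ = −tan(+3.8°) tan(+6.654°) = -0.0077, H₀ = 1.5785 rad.
Bracket: H₀ sin φ sin δ + cos φ cos δ sin H₀ = 1.5785×0.06627×0.11588 + 0.99780×0.99326×0.99997 = 0.012122 + 0.991045 = 1.003167.
Q̄ = (S₀/π) × [bracket] = (1145/π) × 1.003167 = 365.6 W/m².

Q̄ ≈ 366 W/m²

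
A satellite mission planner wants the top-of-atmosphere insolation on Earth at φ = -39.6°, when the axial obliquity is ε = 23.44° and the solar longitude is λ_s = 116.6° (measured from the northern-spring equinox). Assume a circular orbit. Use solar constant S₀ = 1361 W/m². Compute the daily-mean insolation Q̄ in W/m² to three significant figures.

Q̄ ≈ 173 W/m²

Solar declination: sin δ = sin ε · sin λ_s = sin 23.44° × sin 116.6° = 0.35568, so δ = +20.835°.
cos H₀ = −tan(-39.6°) tan(+20.835°) = 0.3148, H₀ = 1.2505 rad.
Bracket: H₀ sin φ sin δ + cos φ cos δ sin H₀ = 1.2505×-0.63742×0.35568 + 0.77051×0.93461×0.94915 = -0.283510 + 0.683508 = 0.399998.
Q̄ = (S₀/π) × [bracket] = (1361/π) × 0.399998 = 173.3 W/m².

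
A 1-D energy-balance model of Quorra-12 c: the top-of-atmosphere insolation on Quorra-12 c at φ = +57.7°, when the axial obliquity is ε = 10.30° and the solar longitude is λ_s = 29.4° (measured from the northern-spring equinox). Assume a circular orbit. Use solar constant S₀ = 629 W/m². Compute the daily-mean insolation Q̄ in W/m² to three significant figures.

Q̄ ≈ 131 W/m²

Solar declination: sin δ = sin ε · sin λ_s = sin 10.30° × sin 29.4° = 0.08777, so δ = +5.036°.
cos H₀ = −tan(+57.7°) tan(+5.036°) = -0.1394, H₀ = 1.7106 rad.
Bracket: H₀ sin φ sin δ + cos φ cos δ sin H₀ = 1.7106×0.84526×0.08777 + 0.53435×0.99614×0.99024 = 0.126907 + 0.527092 = 0.653999.
Q̄ = (S₀/π) × [bracket] = (629/π) × 0.653999 = 130.9 W/m².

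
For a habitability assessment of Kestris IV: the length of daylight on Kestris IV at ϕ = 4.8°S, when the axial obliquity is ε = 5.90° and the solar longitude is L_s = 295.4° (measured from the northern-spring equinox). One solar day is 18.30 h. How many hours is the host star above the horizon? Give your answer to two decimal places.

9.20 h

Solar declination: sin δ = sin ε · sin L_s = sin 5.90° × sin 295.4° = -0.09286, so δ = -5.328°.
cos h₀ = −tan ϕ · tan δ = −tan(-4.8°) × tan(-5.328°) = -0.0078, so h₀ = 1.5786 rad = 90.45°.
Daylight = 2h₀/(2π) × 18.30 h = (1.5786/π) × 18.30 = 9.20 h.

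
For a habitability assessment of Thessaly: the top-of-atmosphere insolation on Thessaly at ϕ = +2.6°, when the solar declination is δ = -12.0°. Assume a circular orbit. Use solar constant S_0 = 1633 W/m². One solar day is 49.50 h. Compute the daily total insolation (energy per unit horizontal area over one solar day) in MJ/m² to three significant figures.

cos h₀ = −tan(+2.6°) tan(-12.000°) = 0.0097, h₀ = 1.5611 rad.
Bracket: h₀ sin ϕ sin δ + cos ϕ cos δ sin h₀ = 1.5611×0.04536×-0.20791 + 0.99897×0.97815×0.99995 = -0.014722 + 0.977094 = 0.962372.
Q̄ = (S_0/π) × [bracket] = (1633/π) × 0.962372 = 500.24 W/m².
Daily total = Q̄ × 49.50 h × 3600 s/h = 500.24 × 49.50 × 3600 / 10⁶ = 89.14 MJ/m².

89.1 MJ/m²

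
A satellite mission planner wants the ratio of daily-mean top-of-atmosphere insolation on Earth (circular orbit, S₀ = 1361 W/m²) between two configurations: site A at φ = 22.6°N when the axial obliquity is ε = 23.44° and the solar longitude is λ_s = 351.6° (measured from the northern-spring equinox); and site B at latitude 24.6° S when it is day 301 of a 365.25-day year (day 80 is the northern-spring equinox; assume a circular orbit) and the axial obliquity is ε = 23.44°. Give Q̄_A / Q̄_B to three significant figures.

— Configuration A (φ=+22.6°):
Solar declination: sin δ = sin ε · sin λ_s = sin 23.44° × sin 351.6° = -0.05811, so δ = -3.331°.
cos H₀ = −tan(+22.6°) tan(-3.331°) = 0.0242, H₀ = 1.5466 rad.
Bracket: H₀ sin φ sin δ + cos φ cos δ sin H₀ = 1.5466×0.38430×-0.05811 + 0.92321×0.99831×0.99971 = -0.034538 + 0.921382 = 0.886844.
Q̄ = (S₀/π) × [bracket] = (1361/π) × 0.886844 = 384.20 W/m².
— Configuration B (φ=-24.6°):
Solar longitude: λ_s = 360° × (301 − 80)/365.25 = 217.823°.
sin δ = sin 23.44° × sin 217.823° = -0.24394, so δ = -14.119°.
cos H₀ = −tan(-24.6°) tan(-14.119°) = -0.1152, H₀ = 1.6862 rad.
Bracket: H₀ sin φ sin δ + cos φ cos δ sin H₀ = 1.6862×-0.41628×-0.24394 + 0.90924×0.96979×0.99335 = 0.171229 + 0.875908 = 1.047137.
Q̄ = (S₀/π) × [bracket] = (1361/π) × 1.047137 = 453.64 W/m².
Ratio Q̄_A / Q̄_B = 384.20 / 453.64 = 0.8469.

Q̄_A / Q̄_B ≈ 0.847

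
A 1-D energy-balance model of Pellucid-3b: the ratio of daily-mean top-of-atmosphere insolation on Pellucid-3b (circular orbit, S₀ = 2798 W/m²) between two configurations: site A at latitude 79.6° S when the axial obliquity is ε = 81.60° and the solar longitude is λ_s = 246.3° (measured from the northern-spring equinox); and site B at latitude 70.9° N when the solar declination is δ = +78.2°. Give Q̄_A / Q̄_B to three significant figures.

Q̄_A / Q̄_B ≈ 0.963

— Configuration A (φ=-79.6°):
Solar declination: sin δ = sin ε · sin λ_s = sin 81.60° × sin 246.3° = -0.90584, so δ = -64.937°.
cos H₀ = −tan(-79.6°) tan(-64.937°) = -11.6508 ≤ −1 ⇒ polar day, H₀ = π.
Bracket: H₀ sin φ sin δ + cos φ cos δ sin H₀ = 3.1416×-0.98357×-0.90584 + 0.18052×0.42362×0.00000 = 2.799031 + 0.000000 = 2.799031.
Q̄ = (S₀/π) × [bracket] = (2798/π) × 2.799031 = 2492.9 W/m².
— Configuration B (φ=+70.9°):
cos H₀ = −tan(+70.9°) tan(+78.200°) = -13.8233 ≤ −1 ⇒ polar day, H₀ = π.
Bracket: H₀ sin φ sin δ + cos φ cos δ sin H₀ = 3.1416×0.94495×0.97887 + 0.32722×0.20450×0.00000 = 2.905927 + 0.000000 = 2.905927.
Q̄ = (S₀/π) × [bracket] = (2798/π) × 2.905927 = 2588.1 W/m².
Ratio Q̄_A / Q̄_B = 2492.9 / 2588.1 = 0.9632.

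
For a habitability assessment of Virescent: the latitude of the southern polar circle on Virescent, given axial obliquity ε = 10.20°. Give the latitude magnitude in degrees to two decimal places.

79.80°

The polar circle is the lowest latitude that experiences at least one full rotation of continuous darkness at the northern-summer solstice; it lies at |ϕ| = 90° − ε = 90° − 10.20° = 79.80°.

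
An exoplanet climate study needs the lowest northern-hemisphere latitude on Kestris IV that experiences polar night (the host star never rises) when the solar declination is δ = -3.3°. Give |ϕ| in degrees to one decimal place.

Polar night requires cos h₀ = −tan ϕ tan δ ≥ 1, i.e. tan ϕ tan δ ≤ −1.
The boundary is |tan ϕ| · |tan δ| = 1, so |ϕ| = 90° − |δ| = 90° − 3.3° = 86.7° in the northern hemisphere.

|ϕ| = 86.7°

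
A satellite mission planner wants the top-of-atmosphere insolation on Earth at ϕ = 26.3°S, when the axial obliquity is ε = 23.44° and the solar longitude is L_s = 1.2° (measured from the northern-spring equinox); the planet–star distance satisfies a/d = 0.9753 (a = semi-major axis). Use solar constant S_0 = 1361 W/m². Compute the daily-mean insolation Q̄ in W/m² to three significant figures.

Q̄ ≈ 367 W/m²

Solar declination: sin δ = sin ε · sin L_s = sin 23.44° × sin 1.2° = 0.00833, so δ = +0.477°.
cos h₀ = −tan(-26.3°) tan(+0.477°) = 0.0041, h₀ = 1.5667 rad.
Bracket: h₀ sin ϕ sin δ + cos ϕ cos δ sin h₀ = 1.5667×-0.44307×0.00833 + 0.89649×0.99997×0.99999 = -0.005782 + 0.896454 = 0.890672.
Inverse-square distance factor (a/d)² = 0.9753² = 0.951210.
Q̄ = (S_0/π) × 0.951210 × [bracket] = (1361/π) × 0.951210 × 0.890672 = 367.0 W/m².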